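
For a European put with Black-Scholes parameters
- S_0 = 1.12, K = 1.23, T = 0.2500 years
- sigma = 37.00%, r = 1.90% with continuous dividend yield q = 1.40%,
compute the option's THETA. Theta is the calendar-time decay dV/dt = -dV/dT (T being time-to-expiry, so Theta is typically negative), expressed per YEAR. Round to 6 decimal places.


d1 = -0.4071512653; d2 = -0.5921512653
phi(d1) = 0.3672088168; exp(-qT) = 0.9965061179; exp(-rT) = 0.9952612634
Theta = -S*exp(-qT)*phi(d1)*sigma/(2*sqrt(T)) + r*K*exp(-rT)*N(-d2) - q*S*exp(-qT)*N(-d1)
N(-d1) = 0.6580515536; N(-d2) = 0.7231253498; sqrt(T) = 0.5000000000
Term 1 = -1.1200 * 0.9965061179 * 0.3672088168 * 0.3700 / (2 * 0.5000000000) = -0.1516396650
Term 2 = 0.0190 * 1.2300 * 0.9952612634 * 0.7231253498 = 0.0168193574
Term 3 = -0.0140 * 1.1200 * 0.9965061179 * 0.6580515536 = -0.0102821976
Theta = -0.1516396650 + (0.0168193574) + (-0.0102821976) = -0.145103

Answer: Theta = -0.145103


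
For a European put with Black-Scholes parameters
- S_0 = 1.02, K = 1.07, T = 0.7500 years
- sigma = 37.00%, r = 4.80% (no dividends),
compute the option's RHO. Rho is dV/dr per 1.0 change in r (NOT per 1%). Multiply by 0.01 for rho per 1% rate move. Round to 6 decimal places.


Answer: Rho = -0.447575

Derivation:
d1 = 0.1232142834; d2 = -0.1972151160
phi(d1) = 0.3959254223; exp(-qT) = 1.0000000000; exp(-rT) = 0.9646402935
N(-d2) = 0.5781703990
Rho = -K*T*exp(-rT)*N(-d2) = -1.0700 * 0.7500 * 0.9646402935 * 0.5781703990 = -0.447575


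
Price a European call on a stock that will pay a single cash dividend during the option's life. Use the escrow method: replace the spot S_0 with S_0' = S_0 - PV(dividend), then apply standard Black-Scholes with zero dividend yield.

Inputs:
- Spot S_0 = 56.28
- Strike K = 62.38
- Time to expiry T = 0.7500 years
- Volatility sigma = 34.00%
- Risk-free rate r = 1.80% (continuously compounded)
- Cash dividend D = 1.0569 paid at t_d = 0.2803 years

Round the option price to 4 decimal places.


Answer: Price = 4.1292

Derivation:
PV(D) = D * exp(-r * t_d) = 1.0569 * 0.99496731 = 1.05158095
S_0' = S_0 - PV(D) = 56.2800 - 1.05158095 = 55.22841905
d1 = (ln(S_0'/K) + (r + sigma^2/2)*T) / (sigma*sqrt(T)) = -0.22046987
d2 = d1 - sigma*sqrt(T) = -0.51491851
exp(-rT) = 0.98659072
N(d1) = 0.41275262; N(d2) = 0.30330498
C = S_0' * N(d1) - K * exp(-rT) * N(d2) = 55.22841905 * 0.41275262 - 62.3800 * 0.98659072 * 0.30330498 = 4.1292


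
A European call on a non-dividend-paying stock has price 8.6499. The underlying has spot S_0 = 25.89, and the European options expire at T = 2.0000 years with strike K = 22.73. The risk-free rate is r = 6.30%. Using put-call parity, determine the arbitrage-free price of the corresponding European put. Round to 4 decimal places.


Put-call parity: C - P = S_0 * exp(-qT) - K * exp(-rT).
S_0 * exp(-qT) = 25.8900 * 1.00000000 = 25.89000000
K * exp(-rT) = 22.7300 * 0.88161485 = 20.03910547
P = C - S*exp(-qT) + K*exp(-rT)
P = 8.6499 - 25.89000000 + 20.03910547 = 2.7990

Answer: Put price = 2.7990


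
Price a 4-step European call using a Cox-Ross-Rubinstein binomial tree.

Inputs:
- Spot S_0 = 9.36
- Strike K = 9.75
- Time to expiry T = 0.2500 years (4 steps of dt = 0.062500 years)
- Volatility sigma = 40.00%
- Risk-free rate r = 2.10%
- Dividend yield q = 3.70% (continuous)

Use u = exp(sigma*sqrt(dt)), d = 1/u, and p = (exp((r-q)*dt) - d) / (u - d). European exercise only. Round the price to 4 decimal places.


dt = T/N = 0.062500
u = exp(sigma*sqrt(dt)) = 1.105171; d = 1/u = 0.904837
p = (exp((r-q)*dt) - d) / (u - d) = 0.470032
Discount per step: exp(-r*dt) = 0.998688
Stock lattice S(k, i) with i counting down-moves:
  k=0: S(0,0) = 9.3600
  k=1: S(1,0) = 10.3444; S(1,1) = 8.4693
  k=2: S(2,0) = 11.4323; S(2,1) = 9.3600; S(2,2) = 7.6633
  k=3: S(3,0) = 12.6347; S(3,1) = 10.3444; S(3,2) = 8.4693; S(3,3) = 6.9341
  k=4: S(4,0) = 13.9635; S(4,1) = 11.4323; S(4,2) = 9.3600; S(4,3) = 7.6633; S(4,4) = 6.2742
Terminal payoffs V(N, i) = max(S_T - K, 0):
  V(4,0) = 4.213479; V(4,1) = 1.682330; V(4,2) = 0.000000; V(4,3) = 0.000000; V(4,4) = 0.000000
Backward induction: V(k, i) = exp(-r*dt) * [p * V(k+1, i) + (1-p) * V(k+1, i+1)].
  V(3,0) = exp(-r*dt) * [p*4.213479 + (1-p)*1.682330] = 2.868283
  V(3,1) = exp(-r*dt) * [p*1.682330 + (1-p)*0.000000] = 0.789711
  V(3,2) = exp(-r*dt) * [p*0.000000 + (1-p)*0.000000] = 0.000000
  V(3,3) = exp(-r*dt) * [p*0.000000 + (1-p)*0.000000] = 0.000000
  V(2,0) = exp(-r*dt) * [p*2.868283 + (1-p)*0.789711] = 1.764388
  V(2,1) = exp(-r*dt) * [p*0.789711 + (1-p)*0.000000] = 0.370702
  V(2,2) = exp(-r*dt) * [p*0.000000 + (1-p)*0.000000] = 0.000000
  V(1,0) = exp(-r*dt) * [p*1.764388 + (1-p)*0.370702] = 1.024433
  V(1,1) = exp(-r*dt) * [p*0.370702 + (1-p)*0.000000] = 0.174013
  V(0,0) = exp(-r*dt) * [p*1.024433 + (1-p)*0.174013] = 0.572985

Answer: Price = V(0,0) = 0.5730


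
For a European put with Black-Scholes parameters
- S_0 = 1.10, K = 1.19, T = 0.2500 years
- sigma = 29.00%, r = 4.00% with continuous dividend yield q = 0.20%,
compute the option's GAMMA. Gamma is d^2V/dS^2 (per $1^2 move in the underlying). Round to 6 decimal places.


Answer: Gamma = 2.303717

Derivation:
d1 = -0.4043491539; d2 = -0.5493491539
phi(d1) = 0.3676265550; exp(-qT) = 0.9995001250; exp(-rT) = 0.9900498337
Gamma = exp(-qT) * phi(d1) / (S * sigma * sqrt(T)) = 0.9995001250 * 0.3676265550 / (1.1000 * 0.2900 * 0.5000000000) = 2.303717


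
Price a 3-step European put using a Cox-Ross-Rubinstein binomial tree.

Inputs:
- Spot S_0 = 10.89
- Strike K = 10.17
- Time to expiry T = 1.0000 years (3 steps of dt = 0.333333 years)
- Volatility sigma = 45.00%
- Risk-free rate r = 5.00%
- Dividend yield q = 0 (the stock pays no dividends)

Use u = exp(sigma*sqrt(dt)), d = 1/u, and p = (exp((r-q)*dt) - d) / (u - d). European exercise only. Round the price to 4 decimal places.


dt = T/N = 0.333333
u = exp(sigma*sqrt(dt)) = 1.296681; d = 1/u = 0.771200
p = (exp((r-q)*dt) - d) / (u - d) = 0.467394
Discount per step: exp(-r*dt) = 0.983471
Stock lattice S(k, i) with i counting down-moves:
  k=0: S(0,0) = 10.8900
  k=1: S(1,0) = 14.1209; S(1,1) = 8.3984
  k=2: S(2,0) = 18.3102; S(2,1) = 10.8900; S(2,2) = 6.4768
  k=3: S(3,0) = 23.7425; S(3,1) = 14.1209; S(3,2) = 8.3984; S(3,3) = 4.9949
Terminal payoffs V(N, i) = max(K - S_T, 0):
  V(3,0) = 0.000000; V(3,1) = 0.000000; V(3,2) = 1.771633; V(3,3) = 5.175077
Backward induction: V(k, i) = exp(-r*dt) * [p * V(k+1, i) + (1-p) * V(k+1, i+1)].
  V(2,0) = exp(-r*dt) * [p*0.000000 + (1-p)*0.000000] = 0.000000
  V(2,1) = exp(-r*dt) * [p*0.000000 + (1-p)*1.771633] = 0.927987
  V(2,2) = exp(-r*dt) * [p*1.771633 + (1-p)*5.175077] = 3.525084
  V(1,0) = exp(-r*dt) * [p*0.000000 + (1-p)*0.927987] = 0.486082
  V(1,1) = exp(-r*dt) * [p*0.927987 + (1-p)*3.525084] = 2.273016
  V(0,0) = exp(-r*dt) * [p*0.486082 + (1-p)*2.273016] = 1.414049

Answer: Price = V(0,0) = 1.4140


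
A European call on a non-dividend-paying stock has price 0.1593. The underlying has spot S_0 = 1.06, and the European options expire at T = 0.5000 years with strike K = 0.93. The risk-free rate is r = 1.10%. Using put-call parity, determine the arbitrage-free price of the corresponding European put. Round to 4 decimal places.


Put-call parity: C - P = S_0 * exp(-qT) - K * exp(-rT).
S_0 * exp(-qT) = 1.0600 * 1.00000000 = 1.06000000
K * exp(-rT) = 0.9300 * 0.99451510 = 0.92489904
P = C - S*exp(-qT) + K*exp(-rT)
P = 0.1593 - 1.06000000 + 0.92489904 = 0.0242

Answer: Put price = 0.0242


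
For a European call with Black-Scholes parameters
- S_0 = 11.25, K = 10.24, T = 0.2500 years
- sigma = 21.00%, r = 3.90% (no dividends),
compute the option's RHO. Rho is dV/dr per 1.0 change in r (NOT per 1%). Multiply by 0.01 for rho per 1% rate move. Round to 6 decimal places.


Answer: Rho = 2.092579

Derivation:
d1 = 1.0412286575; d2 = 0.9362286575
phi(d1) = 0.2320001892; exp(-qT) = 1.0000000000; exp(-rT) = 0.9902973771
N(d2) = 0.8254222644
Rho = K*T*exp(-rT)*N(d2) = 10.2400 * 0.2500 * 0.9902973771 * 0.8254222644 = 2.092579


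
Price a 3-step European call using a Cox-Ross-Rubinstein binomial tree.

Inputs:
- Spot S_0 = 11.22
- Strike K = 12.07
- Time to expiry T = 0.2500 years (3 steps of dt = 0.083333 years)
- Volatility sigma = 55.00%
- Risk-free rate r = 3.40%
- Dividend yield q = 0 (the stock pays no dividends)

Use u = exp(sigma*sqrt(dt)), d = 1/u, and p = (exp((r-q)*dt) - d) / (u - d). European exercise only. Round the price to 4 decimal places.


Answer: Price = V(0,0) = 0.9901

Derivation:
dt = T/N = 0.083333
u = exp(sigma*sqrt(dt)) = 1.172070; d = 1/u = 0.853191
p = (exp((r-q)*dt) - d) / (u - d) = 0.469288
Discount per step: exp(-r*dt) = 0.997171
Stock lattice S(k, i) with i counting down-moves:
  k=0: S(0,0) = 11.2200
  k=1: S(1,0) = 13.1506; S(1,1) = 9.5728
  k=2: S(2,0) = 15.4135; S(2,1) = 11.2200; S(2,2) = 8.1674
  k=3: S(3,0) = 18.0656; S(3,1) = 13.1506; S(3,2) = 9.5728; S(3,3) = 6.9684
Terminal payoffs V(N, i) = max(S_T - K, 0):
  V(3,0) = 5.995641; V(3,1) = 1.080624; V(3,2) = 0.000000; V(3,3) = 0.000000
Backward induction: V(k, i) = exp(-r*dt) * [p * V(k+1, i) + (1-p) * V(k+1, i+1)].
  V(2,0) = exp(-r*dt) * [p*5.995641 + (1-p)*1.080624] = 3.377601
  V(2,1) = exp(-r*dt) * [p*1.080624 + (1-p)*0.000000] = 0.505689
  V(2,2) = exp(-r*dt) * [p*0.000000 + (1-p)*0.000000] = 0.000000
  V(1,0) = exp(-r*dt) * [p*3.377601 + (1-p)*0.505689] = 1.848200
  V(1,1) = exp(-r*dt) * [p*0.505689 + (1-p)*0.000000] = 0.236643
  V(0,0) = exp(-r*dt) * [p*1.848200 + (1-p)*0.236643] = 0.990118


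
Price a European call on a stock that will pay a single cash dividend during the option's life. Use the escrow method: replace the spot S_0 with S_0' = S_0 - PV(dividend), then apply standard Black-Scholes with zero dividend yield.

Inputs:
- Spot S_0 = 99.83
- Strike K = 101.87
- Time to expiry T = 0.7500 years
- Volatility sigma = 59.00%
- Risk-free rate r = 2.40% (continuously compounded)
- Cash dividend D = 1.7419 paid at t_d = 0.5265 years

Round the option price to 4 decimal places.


PV(D) = D * exp(-r * t_d) = 1.7419 * 0.98744350 = 1.72002783
S_0' = S_0 - PV(D) = 99.8300 - 1.72002783 = 98.10997217
d1 = (ln(S_0'/K) + (r + sigma^2/2)*T) / (sigma*sqrt(T)) = 0.21710136
d2 = d1 - sigma*sqrt(T) = -0.29385363
exp(-rT) = 0.98216103
N(d1) = 0.58593532; N(d2) = 0.38443488
C = S_0' * N(d1) - K * exp(-rT) * N(d2) = 98.10997217 * 0.58593532 - 101.8700 * 0.98216103 * 0.38443488 = 19.0223

Answer: Price = 19.0223


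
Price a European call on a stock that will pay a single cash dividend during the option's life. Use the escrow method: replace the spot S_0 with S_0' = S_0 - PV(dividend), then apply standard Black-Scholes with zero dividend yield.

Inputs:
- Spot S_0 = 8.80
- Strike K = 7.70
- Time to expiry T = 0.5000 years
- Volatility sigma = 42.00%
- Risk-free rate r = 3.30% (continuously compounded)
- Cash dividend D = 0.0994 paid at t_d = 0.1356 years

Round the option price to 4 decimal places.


PV(D) = D * exp(-r * t_d) = 0.0994 * 0.99553520 = 0.09895620
S_0' = S_0 - PV(D) = 8.8000 - 0.09895620 = 8.70104380
d1 = (ln(S_0'/K) + (r + sigma^2/2)*T) / (sigma*sqrt(T)) = 0.61559594
d2 = d1 - sigma*sqrt(T) = 0.31861109
exp(-rT) = 0.98363538
N(d1) = 0.73091938; N(d2) = 0.62498928
C = S_0' * N(d1) - K * exp(-rT) * N(d2) = 8.70104380 * 0.73091938 - 7.7000 * 0.98363538 * 0.62498928 = 1.6261

Answer: Price = 1.6261


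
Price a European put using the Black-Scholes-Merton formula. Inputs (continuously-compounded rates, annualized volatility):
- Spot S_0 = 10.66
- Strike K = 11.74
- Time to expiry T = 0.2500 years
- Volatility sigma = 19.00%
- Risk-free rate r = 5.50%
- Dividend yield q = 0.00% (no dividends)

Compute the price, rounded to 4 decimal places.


d1 = (ln(S/K) + (r - q + 0.5*sigma^2) * T) / (sigma * sqrt(T)) = -0.82358838
d2 = d1 - sigma * sqrt(T) = -0.91858838
exp(-rT) = 0.98634410; exp(-qT) = 1.00000000
P = K * exp(-rT) * N(-d2) - S_0 * exp(-qT) * N(-d1)
N(-d1) = 0.79491326; N(-d2) = 0.82084454
P = 11.7400 * 0.98634410 * 0.82084454 - 10.6600 * 1.00000000 * 0.79491326 = 1.0313

Answer: Price = 1.0313


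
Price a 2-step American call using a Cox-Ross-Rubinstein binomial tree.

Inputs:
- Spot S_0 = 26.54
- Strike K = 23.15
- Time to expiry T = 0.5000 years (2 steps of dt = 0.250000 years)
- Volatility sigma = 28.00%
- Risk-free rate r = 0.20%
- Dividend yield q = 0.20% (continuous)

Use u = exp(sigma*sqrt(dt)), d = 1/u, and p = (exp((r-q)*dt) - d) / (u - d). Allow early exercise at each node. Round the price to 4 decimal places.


Answer: Price = V(0,0) = 4.2721

Derivation:
dt = T/N = 0.250000
u = exp(sigma*sqrt(dt)) = 1.150274; d = 1/u = 0.869358
p = (exp((r-q)*dt) - d) / (u - d) = 0.465057
Discount per step: exp(-r*dt) = 0.999500
Stock lattice S(k, i) with i counting down-moves:
  k=0: S(0,0) = 26.5400
  k=1: S(1,0) = 30.5283; S(1,1) = 23.0728
  k=2: S(2,0) = 35.1159; S(2,1) = 26.5400; S(2,2) = 20.0585
Terminal payoffs V(N, i) = max(S_T - K, 0):
  V(2,0) = 11.965865; V(2,1) = 3.390000; V(2,2) = 0.000000
Backward induction: V(k, i) = exp(-r*dt) * [p * V(k+1, i) + (1-p) * V(k+1, i+1)]; then take max(V_cont, immediate exercise) for American.
  V(1,0) = exp(-r*dt) * [p*11.965865 + (1-p)*3.390000] = 7.374578; exercise = 7.378267; V(1,0) = max -> 7.378267
  V(1,1) = exp(-r*dt) * [p*3.390000 + (1-p)*0.000000] = 1.575755; exercise = 0.000000; V(1,1) = max -> 1.575755
  V(0,0) = exp(-r*dt) * [p*7.378267 + (1-p)*1.575755] = 4.272118; exercise = 3.390000; V(0,0) = max -> 4.272118


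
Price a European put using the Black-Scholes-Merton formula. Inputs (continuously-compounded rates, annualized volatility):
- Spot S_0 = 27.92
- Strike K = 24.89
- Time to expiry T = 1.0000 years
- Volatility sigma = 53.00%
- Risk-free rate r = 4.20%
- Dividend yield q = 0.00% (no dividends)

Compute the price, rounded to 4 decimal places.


Answer: Price = 3.6138

Derivation:
d1 = (ln(S/K) + (r - q + 0.5*sigma^2) * T) / (sigma * sqrt(T)) = 0.56099464
d2 = d1 - sigma * sqrt(T) = 0.03099464
exp(-rT) = 0.95886978; exp(-qT) = 1.00000000
P = K * exp(-rT) * N(-d2) - S_0 * exp(-qT) * N(-d1)
N(-d1) = 0.28740059; N(-d2) = 0.48763691
P = 24.8900 * 0.95886978 * 0.48763691 - 27.9200 * 1.00000000 * 0.28740059 = 3.6138


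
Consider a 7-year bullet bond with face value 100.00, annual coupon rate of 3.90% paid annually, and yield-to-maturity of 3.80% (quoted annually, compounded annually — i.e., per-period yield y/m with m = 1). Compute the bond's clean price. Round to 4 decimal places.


Answer: Price = 100.6047

Derivation:
Coupon per period c = face * coupon_rate / m = 3.900000
Periods per year m = 1; per-period yield y/m = 0.038000
Number of cashflows N = 7
Cashflows (t years, CF_t, discount factor 1/(1+y/m)^(m*t), PV):
  t = 1.0000: CF_t = 3.900000, DF = 0.963391, PV = 3.757225
  t = 2.0000: CF_t = 3.900000, DF = 0.928122, PV = 3.619678
  t = 3.0000: CF_t = 3.900000, DF = 0.894145, PV = 3.487165
  t = 4.0000: CF_t = 3.900000, DF = 0.861411, PV = 3.359504
  t = 5.0000: CF_t = 3.900000, DF = 0.829876, PV = 3.236517
  t = 6.0000: CF_t = 3.900000, DF = 0.799495, PV = 3.118031
  t = 7.0000: CF_t = 103.900000, DF = 0.770227, PV = 80.026546
Price P = sum_t PV_t = 100.604667


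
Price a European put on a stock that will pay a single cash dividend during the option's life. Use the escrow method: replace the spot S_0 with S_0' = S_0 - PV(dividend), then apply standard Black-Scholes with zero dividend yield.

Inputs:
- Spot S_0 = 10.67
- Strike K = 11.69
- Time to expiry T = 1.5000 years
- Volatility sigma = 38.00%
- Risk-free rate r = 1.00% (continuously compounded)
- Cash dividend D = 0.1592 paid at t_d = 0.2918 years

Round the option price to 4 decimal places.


Answer: Price = 2.5671

Derivation:
PV(D) = D * exp(-r * t_d) = 0.1592 * 0.99708625 = 0.15873613
S_0' = S_0 - PV(D) = 10.6700 - 0.15873613 = 10.51126387
d1 = (ln(S_0'/K) + (r + sigma^2/2)*T) / (sigma*sqrt(T)) = 0.03655682
d2 = d1 - sigma*sqrt(T) = -0.42884623
exp(-rT) = 0.98511194
N(-d1) = 0.48541919; N(-d2) = 0.66598243
P = K * exp(-rT) * N(-d2) - S_0' * N(-d1) = 11.6900 * 0.98511194 * 0.66598243 - 10.51126387 * 0.48541919 = 2.5671


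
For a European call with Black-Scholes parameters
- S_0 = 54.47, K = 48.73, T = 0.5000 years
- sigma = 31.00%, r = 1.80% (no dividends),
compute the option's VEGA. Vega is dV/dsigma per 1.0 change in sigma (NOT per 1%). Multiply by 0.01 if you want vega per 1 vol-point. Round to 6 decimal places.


Answer: Vega = 12.369351

Derivation:
d1 = 0.6586596317; d2 = 0.4394565295
phi(d1) = 0.3211474908; exp(-qT) = 1.0000000000; exp(-rT) = 0.9910403788
Vega = S * exp(-qT) * phi(d1) * sqrt(T) = 54.4700 * 1.0000000000 * 0.3211474908 * 0.7071067812 = 12.369351


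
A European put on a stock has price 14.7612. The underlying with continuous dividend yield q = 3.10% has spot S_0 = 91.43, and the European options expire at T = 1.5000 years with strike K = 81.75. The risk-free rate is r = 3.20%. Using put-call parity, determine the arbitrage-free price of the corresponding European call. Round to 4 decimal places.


Answer: Call price = 24.1184

Derivation:
Put-call parity: C - P = S_0 * exp(-qT) - K * exp(-rT).
S_0 * exp(-qT) = 91.4300 * 0.95456456 = 87.27583777
K * exp(-rT) = 81.7500 * 0.95313379 = 77.91868709
C = P + S*exp(-qT) - K*exp(-rT)
C = 14.7612 + 87.27583777 - 77.91868709 = 24.1184


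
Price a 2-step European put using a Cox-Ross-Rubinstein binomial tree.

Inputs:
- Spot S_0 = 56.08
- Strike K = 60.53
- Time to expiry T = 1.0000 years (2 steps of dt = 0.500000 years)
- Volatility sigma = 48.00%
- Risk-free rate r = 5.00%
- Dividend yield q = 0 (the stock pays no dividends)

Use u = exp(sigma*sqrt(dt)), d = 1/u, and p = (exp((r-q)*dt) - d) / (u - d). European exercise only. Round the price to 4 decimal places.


Answer: Price = V(0,0) = 11.2449

Derivation:
dt = T/N = 0.500000
u = exp(sigma*sqrt(dt)) = 1.404121; d = 1/u = 0.712189
p = (exp((r-q)*dt) - d) / (u - d) = 0.452539
Discount per step: exp(-r*dt) = 0.975310
Stock lattice S(k, i) with i counting down-moves:
  k=0: S(0,0) = 56.0800
  k=1: S(1,0) = 78.7431; S(1,1) = 39.9396
  k=2: S(2,0) = 110.5648; S(2,1) = 56.0800; S(2,2) = 28.4446
Terminal payoffs V(N, i) = max(K - S_T, 0):
  V(2,0) = 0.000000; V(2,1) = 4.450000; V(2,2) = 32.085446
Backward induction: V(k, i) = exp(-r*dt) * [p * V(k+1, i) + (1-p) * V(k+1, i+1)].
  V(1,0) = exp(-r*dt) * [p*0.000000 + (1-p)*4.450000] = 2.376053
  V(1,1) = exp(-r*dt) * [p*4.450000 + (1-p)*32.085446] = 19.095922
  V(0,0) = exp(-r*dt) * [p*2.376053 + (1-p)*19.095922] = 11.244869


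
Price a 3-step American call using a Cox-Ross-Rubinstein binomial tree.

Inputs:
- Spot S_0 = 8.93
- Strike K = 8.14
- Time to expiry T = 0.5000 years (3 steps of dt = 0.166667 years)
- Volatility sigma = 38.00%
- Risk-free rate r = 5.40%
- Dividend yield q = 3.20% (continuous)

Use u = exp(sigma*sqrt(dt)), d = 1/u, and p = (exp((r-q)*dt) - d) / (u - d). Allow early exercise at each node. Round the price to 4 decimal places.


dt = T/N = 0.166667
u = exp(sigma*sqrt(dt)) = 1.167815; d = 1/u = 0.856300
p = (exp((r-q)*dt) - d) / (u - d) = 0.473086
Discount per step: exp(-r*dt) = 0.991040
Stock lattice S(k, i) with i counting down-moves:
  k=0: S(0,0) = 8.9300
  k=1: S(1,0) = 10.4286; S(1,1) = 7.6468
  k=2: S(2,0) = 12.1787; S(2,1) = 8.9300; S(2,2) = 6.5479
  k=3: S(3,0) = 14.2224; S(3,1) = 10.4286; S(3,2) = 7.6468; S(3,3) = 5.6070
Terminal payoffs V(N, i) = max(S_T - K, 0):
  V(3,0) = 6.082418; V(3,1) = 2.288587; V(3,2) = 0.000000; V(3,3) = 0.000000
Backward induction: V(k, i) = exp(-r*dt) * [p * V(k+1, i) + (1-p) * V(k+1, i+1)]; then take max(V_cont, immediate exercise) for American.
  V(2,0) = exp(-r*dt) * [p*6.082418 + (1-p)*2.288587] = 4.046810; exercise = 4.038658; V(2,0) = max -> 4.046810
  V(2,1) = exp(-r*dt) * [p*2.288587 + (1-p)*0.000000] = 1.072998; exercise = 0.790000; V(2,1) = max -> 1.072998
  V(2,2) = exp(-r*dt) * [p*0.000000 + (1-p)*0.000000] = 0.000000; exercise = 0.000000; V(2,2) = max -> 0.000000
  V(1,0) = exp(-r*dt) * [p*4.046810 + (1-p)*1.072998] = 2.457648; exercise = 2.288587; V(1,0) = max -> 2.457648
  V(1,1) = exp(-r*dt) * [p*1.072998 + (1-p)*0.000000] = 0.503072; exercise = 0.000000; V(1,1) = max -> 0.503072
  V(0,0) = exp(-r*dt) * [p*2.457648 + (1-p)*0.503072] = 1.414963; exercise = 0.790000; V(0,0) = max -> 1.414963

Answer: Price = V(0,0) = 1.4150


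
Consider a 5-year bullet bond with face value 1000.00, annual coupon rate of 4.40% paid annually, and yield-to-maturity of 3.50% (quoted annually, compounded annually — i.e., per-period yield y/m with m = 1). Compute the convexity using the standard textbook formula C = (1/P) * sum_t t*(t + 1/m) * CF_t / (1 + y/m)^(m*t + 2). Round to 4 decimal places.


Coupon per period c = face * coupon_rate / m = 44.000000
Periods per year m = 1; per-period yield y/m = 0.035000
Number of cashflows N = 5
Cashflows (t years, CF_t, discount factor 1/(1+y/m)^(m*t), PV):
  t = 1.0000: CF_t = 44.000000, DF = 0.966184, PV = 42.512077
  t = 2.0000: CF_t = 44.000000, DF = 0.933511, PV = 41.074471
  t = 3.0000: CF_t = 44.000000, DF = 0.901943, PV = 39.685479
  t = 4.0000: CF_t = 44.000000, DF = 0.871442, PV = 38.343458
  t = 5.0000: CF_t = 1044.000000, DF = 0.841973, PV = 879.019986
Price P = sum_t PV_t = 1040.635471
Convexity numerator sum_t t*(t + 1/m) * CF_t / (1+y/m)^(m*t + 2):
  t = 1.0000: term = 79.370958
  t = 2.0000: term = 230.060748
  t = 3.0000: term = 444.561832
  t = 4.0000: term = 715.880567
  t = 5.0000: term = 24617.236889
Convexity = (1/P) * sum = 26087.110994 / 1040.635471 = 25.068443

Answer: Convexity = 25.0684


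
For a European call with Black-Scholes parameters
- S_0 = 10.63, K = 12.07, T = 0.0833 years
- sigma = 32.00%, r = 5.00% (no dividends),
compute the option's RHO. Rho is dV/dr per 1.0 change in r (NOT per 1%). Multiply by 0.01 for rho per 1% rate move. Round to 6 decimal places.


Answer: Rho = 0.084418

Derivation:
d1 = -1.2842790025; d2 = -1.3766365685
phi(d1) = 0.1748853240; exp(-qT) = 1.0000000000; exp(-rT) = 0.9958436616
N(d2) = 0.0843123195
Rho = K*T*exp(-rT)*N(d2) = 12.0700 * 0.0833 * 0.9958436616 * 0.0843123195 = 0.084418


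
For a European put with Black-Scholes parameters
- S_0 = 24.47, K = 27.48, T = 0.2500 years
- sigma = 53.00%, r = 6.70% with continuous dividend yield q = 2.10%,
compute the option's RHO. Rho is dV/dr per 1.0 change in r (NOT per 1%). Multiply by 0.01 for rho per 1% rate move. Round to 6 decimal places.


d1 = -0.2618795845; d2 = -0.5268795845
phi(d1) = 0.3854942539; exp(-qT) = 0.9947637572; exp(-rT) = 0.9833895013
N(-d2) = 0.7008613940
Rho = -K*T*exp(-rT)*N(-d2) = -27.4800 * 0.2500 * 0.9833895013 * 0.7008613940 = -4.734940

Answer: Rho = -4.734940


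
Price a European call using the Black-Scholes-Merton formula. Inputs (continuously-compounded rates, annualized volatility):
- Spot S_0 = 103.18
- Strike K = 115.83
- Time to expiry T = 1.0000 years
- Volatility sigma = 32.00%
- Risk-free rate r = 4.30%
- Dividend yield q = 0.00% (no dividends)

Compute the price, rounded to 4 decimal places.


d1 = (ln(S/K) + (r - q + 0.5*sigma^2) * T) / (sigma * sqrt(T)) = -0.06702676
d2 = d1 - sigma * sqrt(T) = -0.38702676
exp(-rT) = 0.95791139; exp(-qT) = 1.00000000
C = S_0 * exp(-qT) * N(d1) - K * exp(-rT) * N(d2)
N(d1) = 0.47328020; N(d2) = 0.34936820
C = 103.1800 * 1.00000000 * 0.47328020 - 115.8300 * 0.95791139 * 0.34936820 = 10.0689

Answer: Price = 10.0689


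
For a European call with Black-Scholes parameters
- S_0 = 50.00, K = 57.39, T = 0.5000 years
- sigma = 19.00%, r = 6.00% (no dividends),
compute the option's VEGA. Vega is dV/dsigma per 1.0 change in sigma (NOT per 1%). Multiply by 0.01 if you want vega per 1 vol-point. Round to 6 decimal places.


Answer: Vega = 10.761663

Derivation:
d1 = -0.7355552999; d2 = -0.8699055883
phi(d1) = 0.3043857910; exp(-qT) = 1.0000000000; exp(-rT) = 0.9704455335
Vega = S * exp(-qT) * phi(d1) * sqrt(T) = 50.0000 * 1.0000000000 * 0.3043857910 * 0.7071067812 = 10.761663


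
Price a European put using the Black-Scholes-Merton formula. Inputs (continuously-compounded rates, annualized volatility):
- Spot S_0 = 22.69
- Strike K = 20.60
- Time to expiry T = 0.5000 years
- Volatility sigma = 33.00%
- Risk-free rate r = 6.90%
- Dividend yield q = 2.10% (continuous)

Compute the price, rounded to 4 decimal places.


d1 = (ln(S/K) + (r - q + 0.5*sigma^2) * T) / (sigma * sqrt(T)) = 0.63364577
d2 = d1 - sigma * sqrt(T) = 0.40030053
exp(-rT) = 0.96608834; exp(-qT) = 0.98955493
P = K * exp(-rT) * N(-d2) - S_0 * exp(-qT) * N(-d1)
N(-d1) = 0.26315601; N(-d2) = 0.34446759
P = 20.6000 * 0.96608834 * 0.34446759 - 22.6900 * 0.98955493 * 0.26315601 = 0.9468

Answer: Price = 0.9468


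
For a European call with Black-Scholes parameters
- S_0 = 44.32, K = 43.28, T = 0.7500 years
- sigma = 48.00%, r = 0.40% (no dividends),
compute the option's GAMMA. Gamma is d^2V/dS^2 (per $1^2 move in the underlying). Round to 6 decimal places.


Answer: Gamma = 0.020867

Derivation:
d1 = 0.2721855488; d2 = -0.1435066450
phi(d1) = 0.3844348214; exp(-qT) = 1.0000000000; exp(-rT) = 0.9970044955
Gamma = exp(-qT) * phi(d1) / (S * sigma * sqrt(T)) = 1.0000000000 * 0.3844348214 / (44.3200 * 0.4800 * 0.8660254038) = 0.020867


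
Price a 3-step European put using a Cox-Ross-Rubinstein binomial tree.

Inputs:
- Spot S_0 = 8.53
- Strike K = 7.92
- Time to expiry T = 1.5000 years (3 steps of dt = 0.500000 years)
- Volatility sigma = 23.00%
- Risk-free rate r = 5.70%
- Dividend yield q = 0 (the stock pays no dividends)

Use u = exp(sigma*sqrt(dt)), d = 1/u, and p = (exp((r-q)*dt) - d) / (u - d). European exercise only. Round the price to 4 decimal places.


dt = T/N = 0.500000
u = exp(sigma*sqrt(dt)) = 1.176607; d = 1/u = 0.849902
p = (exp((r-q)*dt) - d) / (u - d) = 0.547920
Discount per step: exp(-r*dt) = 0.971902
Stock lattice S(k, i) with i counting down-moves:
  k=0: S(0,0) = 8.5300
  k=1: S(1,0) = 10.0365; S(1,1) = 7.2497
  k=2: S(2,0) = 11.8090; S(2,1) = 8.5300; S(2,2) = 6.1615
  k=3: S(3,0) = 13.8945; S(3,1) = 10.0365; S(3,2) = 7.2497; S(3,3) = 5.2367
Terminal payoffs V(N, i) = max(K - S_T, 0):
  V(3,0) = 0.000000; V(3,1) = 0.000000; V(3,2) = 0.670338; V(3,3) = 2.683331
Backward induction: V(k, i) = exp(-r*dt) * [p * V(k+1, i) + (1-p) * V(k+1, i+1)].
  V(2,0) = exp(-r*dt) * [p*0.000000 + (1-p)*0.000000] = 0.000000
  V(2,1) = exp(-r*dt) * [p*0.000000 + (1-p)*0.670338] = 0.294531
  V(2,2) = exp(-r*dt) * [p*0.670338 + (1-p)*2.683331] = 1.535966
  V(1,0) = exp(-r*dt) * [p*0.000000 + (1-p)*0.294531] = 0.129410
  V(1,1) = exp(-r*dt) * [p*0.294531 + (1-p)*1.535966] = 0.831714
  V(0,0) = exp(-r*dt) * [p*0.129410 + (1-p)*0.831714] = 0.434350

Answer: Price = V(0,0) = 0.4344


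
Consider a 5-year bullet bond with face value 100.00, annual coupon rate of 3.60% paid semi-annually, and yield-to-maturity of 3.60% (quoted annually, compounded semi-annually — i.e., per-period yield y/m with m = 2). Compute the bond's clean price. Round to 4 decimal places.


Answer: Price = 100.0000

Derivation:
Coupon per period c = face * coupon_rate / m = 1.800000
Periods per year m = 2; per-period yield y/m = 0.018000
Number of cashflows N = 10
Cashflows (t years, CF_t, discount factor 1/(1+y/m)^(m*t), PV):
  t = 0.5000: CF_t = 1.800000, DF = 0.982318, PV = 1.768173
  t = 1.0000: CF_t = 1.800000, DF = 0.964949, PV = 1.736909
  t = 1.5000: CF_t = 1.800000, DF = 0.947887, PV = 1.706197
  t = 2.0000: CF_t = 1.800000, DF = 0.931127, PV = 1.676028
  t = 2.5000: CF_t = 1.800000, DF = 0.914663, PV = 1.646393
  t = 3.0000: CF_t = 1.800000, DF = 0.898490, PV = 1.617282
  t = 3.5000: CF_t = 1.800000, DF = 0.882603, PV = 1.588686
  t = 4.0000: CF_t = 1.800000, DF = 0.866997, PV = 1.560595
  t = 4.5000: CF_t = 1.800000, DF = 0.851667, PV = 1.533001
  t = 5.0000: CF_t = 101.800000, DF = 0.836608, PV = 85.166735
Price P = sum_t PV_t = 100.000000


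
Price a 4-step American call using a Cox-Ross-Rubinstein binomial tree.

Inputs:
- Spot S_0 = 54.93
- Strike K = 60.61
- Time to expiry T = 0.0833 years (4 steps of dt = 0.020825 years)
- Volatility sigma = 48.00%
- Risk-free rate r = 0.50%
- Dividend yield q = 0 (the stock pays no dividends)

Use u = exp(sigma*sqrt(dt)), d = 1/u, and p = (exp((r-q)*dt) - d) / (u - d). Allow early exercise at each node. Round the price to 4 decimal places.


Answer: Price = V(0,0) = 1.2266

Derivation:
dt = T/N = 0.020825
u = exp(sigma*sqrt(dt)) = 1.071724; d = 1/u = 0.933076
p = (exp((r-q)*dt) - d) / (u - d) = 0.483441
Discount per step: exp(-r*dt) = 0.999896
Stock lattice S(k, i) with i counting down-moves:
  k=0: S(0,0) = 54.9300
  k=1: S(1,0) = 58.8698; S(1,1) = 51.2539
  k=2: S(2,0) = 63.0921; S(2,1) = 54.9300; S(2,2) = 47.8238
  k=3: S(3,0) = 67.6173; S(3,1) = 58.8698; S(3,2) = 51.2539; S(3,3) = 44.6233
  k=4: S(4,0) = 72.4671; S(4,1) = 63.0921; S(4,2) = 54.9300; S(4,3) = 47.8238; S(4,4) = 41.6369
Terminal payoffs V(N, i) = max(S_T - K, 0):
  V(4,0) = 11.857077; V(4,1) = 2.482127; V(4,2) = 0.000000; V(4,3) = 0.000000; V(4,4) = 0.000000
Backward induction: V(k, i) = exp(-r*dt) * [p * V(k+1, i) + (1-p) * V(k+1, i+1)]; then take max(V_cont, immediate exercise) for American.
  V(3,0) = exp(-r*dt) * [p*11.857077 + (1-p)*2.482127] = 7.013631; exercise = 7.007321; V(3,0) = max -> 7.013631
  V(3,1) = exp(-r*dt) * [p*2.482127 + (1-p)*0.000000] = 1.199837; exercise = 0.000000; V(3,1) = max -> 1.199837
  V(3,2) = exp(-r*dt) * [p*0.000000 + (1-p)*0.000000] = 0.000000; exercise = 0.000000; V(3,2) = max -> 0.000000
  V(3,3) = exp(-r*dt) * [p*0.000000 + (1-p)*0.000000] = 0.000000; exercise = 0.000000; V(3,3) = max -> 0.000000
  V(2,0) = exp(-r*dt) * [p*7.013631 + (1-p)*1.199837] = 4.010045; exercise = 2.482127; V(2,0) = max -> 4.010045
  V(2,1) = exp(-r*dt) * [p*1.199837 + (1-p)*0.000000] = 0.579990; exercise = 0.000000; V(2,1) = max -> 0.579990
  V(2,2) = exp(-r*dt) * [p*0.000000 + (1-p)*0.000000] = 0.000000; exercise = 0.000000; V(2,2) = max -> 0.000000
  V(1,0) = exp(-r*dt) * [p*4.010045 + (1-p)*0.579990] = 2.237986; exercise = 0.000000; V(1,0) = max -> 2.237986
  V(1,1) = exp(-r*dt) * [p*0.579990 + (1-p)*0.000000] = 0.280362; exercise = 0.000000; V(1,1) = max -> 0.280362
  V(0,0) = exp(-r*dt) * [p*2.237986 + (1-p)*0.280362] = 1.226630; exercise = 0.000000; V(0,0) = max -> 1.226630


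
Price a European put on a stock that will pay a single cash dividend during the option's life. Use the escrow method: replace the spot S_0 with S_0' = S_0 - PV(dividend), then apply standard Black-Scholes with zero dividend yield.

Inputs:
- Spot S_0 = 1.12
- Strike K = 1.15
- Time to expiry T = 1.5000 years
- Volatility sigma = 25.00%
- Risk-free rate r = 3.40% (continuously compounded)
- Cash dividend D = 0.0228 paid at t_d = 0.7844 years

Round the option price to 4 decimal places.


PV(D) = D * exp(-r * t_d) = 0.0228 * 0.97368289 = 0.02219997
S_0' = S_0 - PV(D) = 1.1200 - 0.02219997 = 1.09780003
d1 = (ln(S_0'/K) + (r + sigma^2/2)*T) / (sigma*sqrt(T)) = 0.16794114
d2 = d1 - sigma*sqrt(T) = -0.13824508
exp(-rT) = 0.95027867
N(-d1) = 0.43331479; N(-d2) = 0.55497664
P = K * exp(-rT) * N(-d2) - S_0' * N(-d1) = 1.1500 * 0.95027867 * 0.55497664 - 1.09780003 * 0.43331479 = 0.1308

Answer: Price = 0.1308


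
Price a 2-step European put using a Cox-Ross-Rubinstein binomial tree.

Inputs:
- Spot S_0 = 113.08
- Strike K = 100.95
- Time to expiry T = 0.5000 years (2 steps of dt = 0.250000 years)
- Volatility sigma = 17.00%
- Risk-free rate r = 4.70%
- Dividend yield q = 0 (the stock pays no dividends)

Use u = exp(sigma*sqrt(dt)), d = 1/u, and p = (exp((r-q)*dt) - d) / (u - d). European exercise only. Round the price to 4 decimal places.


dt = T/N = 0.250000
u = exp(sigma*sqrt(dt)) = 1.088717; d = 1/u = 0.918512
p = (exp((r-q)*dt) - d) / (u - d) = 0.548204
Discount per step: exp(-r*dt) = 0.988319
Stock lattice S(k, i) with i counting down-moves:
  k=0: S(0,0) = 113.0800
  k=1: S(1,0) = 123.1121; S(1,1) = 103.8654
  k=2: S(2,0) = 134.0343; S(2,1) = 113.0800; S(2,2) = 95.4016
Terminal payoffs V(N, i) = max(K - S_T, 0):
  V(2,0) = 0.000000; V(2,1) = 0.000000; V(2,2) = 5.548383
Backward induction: V(k, i) = exp(-r*dt) * [p * V(k+1, i) + (1-p) * V(k+1, i+1)].
  V(1,0) = exp(-r*dt) * [p*0.000000 + (1-p)*0.000000] = 0.000000
  V(1,1) = exp(-r*dt) * [p*0.000000 + (1-p)*5.548383] = 2.477453
  V(0,0) = exp(-r*dt) * [p*0.000000 + (1-p)*2.477453] = 1.106227

Answer: Price = V(0,0) = 1.1062


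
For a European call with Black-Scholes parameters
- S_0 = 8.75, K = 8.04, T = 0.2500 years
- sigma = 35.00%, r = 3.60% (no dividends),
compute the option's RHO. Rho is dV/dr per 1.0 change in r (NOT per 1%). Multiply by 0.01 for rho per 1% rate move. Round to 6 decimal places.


Answer: Rho = 1.340096

Derivation:
d1 = 0.6224978124; d2 = 0.4474978124
phi(d1) = 0.3286735413; exp(-qT) = 1.0000000000; exp(-rT) = 0.9910403788
N(d2) = 0.6727421665
Rho = K*T*exp(-rT)*N(d2) = 8.0400 * 0.2500 * 0.9910403788 * 0.6727421665 = 1.340096


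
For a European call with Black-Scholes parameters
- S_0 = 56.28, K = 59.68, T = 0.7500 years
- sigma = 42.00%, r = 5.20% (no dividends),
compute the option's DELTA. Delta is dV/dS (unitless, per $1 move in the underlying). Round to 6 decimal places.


Answer: Delta = 0.550855

Derivation:
d1 = 0.1278206108; d2 = -0.2359100588
phi(d1) = 0.3956965745; exp(-qT) = 1.0000000000; exp(-rT) = 0.9617507091
N(d1) = 0.5508545306
Delta = exp(-qT) * N(d1) = 1.0000000000 * 0.5508545306 = 0.550855


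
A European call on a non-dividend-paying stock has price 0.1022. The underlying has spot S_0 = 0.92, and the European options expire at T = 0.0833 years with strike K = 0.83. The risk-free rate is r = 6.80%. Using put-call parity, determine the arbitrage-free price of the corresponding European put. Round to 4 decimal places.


Answer: Put price = 0.0075

Derivation:
Put-call parity: C - P = S_0 * exp(-qT) - K * exp(-rT).
S_0 * exp(-qT) = 0.9200 * 1.00000000 = 0.92000000
K * exp(-rT) = 0.8300 * 0.99435161 = 0.82531184
P = C - S*exp(-qT) + K*exp(-rT)
P = 0.1022 - 0.92000000 + 0.82531184 = 0.0075


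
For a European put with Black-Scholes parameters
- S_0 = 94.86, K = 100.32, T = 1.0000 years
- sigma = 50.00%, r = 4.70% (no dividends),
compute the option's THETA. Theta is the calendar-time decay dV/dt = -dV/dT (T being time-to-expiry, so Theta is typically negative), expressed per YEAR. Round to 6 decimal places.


d1 = 0.2320740871; d2 = -0.2679259129
phi(d1) = 0.3883424505; exp(-qT) = 1.0000000000; exp(-rT) = 0.9540873976
Theta = -S*exp(-qT)*phi(d1)*sigma/(2*sqrt(T)) + r*K*exp(-rT)*N(-d2) - q*S*exp(-qT)*N(-d1)
N(-d1) = 0.4082402355; N(-d2) = 0.6056218265; sqrt(T) = 1.0000000000
Term 1 = -94.8600 * 1.0000000000 * 0.3883424505 * 0.5000 / (2 * 1.0000000000) = -9.2095412136
Term 2 = 0.0470 * 100.3200 * 0.9540873976 * 0.6056218265 = 2.7244262711
Term 3 = 0 (no dividend yield, q = 0)
Theta = -9.2095412136 + (2.7244262711) + (0.0000000000) = -6.485115

Answer: Theta = -6.485115


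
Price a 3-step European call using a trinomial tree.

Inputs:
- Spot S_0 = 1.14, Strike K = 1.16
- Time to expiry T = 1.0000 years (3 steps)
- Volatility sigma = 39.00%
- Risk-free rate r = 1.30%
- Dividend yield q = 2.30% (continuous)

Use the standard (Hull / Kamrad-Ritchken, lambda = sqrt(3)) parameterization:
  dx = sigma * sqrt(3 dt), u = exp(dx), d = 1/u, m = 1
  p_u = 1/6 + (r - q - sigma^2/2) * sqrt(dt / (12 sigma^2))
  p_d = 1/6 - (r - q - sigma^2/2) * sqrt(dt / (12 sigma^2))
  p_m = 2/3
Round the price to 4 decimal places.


Answer: Price = V(0,0) = 0.1445

Derivation:
dt = T/N = 0.333333; dx = sigma*sqrt(3*dt) = 0.390000
u = exp(dx) = 1.476981; d = 1/u = 0.677057
p_u = 0.129893, p_m = 0.666667, p_d = 0.203440
Discount per step: exp(-r*dt) = 0.995676
Stock lattice S(k, j) with j the centered position index:
  k=0: S(0,+0) = 1.1400
  k=1: S(1,-1) = 0.7718; S(1,+0) = 1.1400; S(1,+1) = 1.6838
  k=2: S(2,-2) = 0.5226; S(2,-1) = 0.7718; S(2,+0) = 1.1400; S(2,+1) = 1.6838; S(2,+2) = 2.4869
  k=3: S(3,-3) = 0.3538; S(3,-2) = 0.5226; S(3,-1) = 0.7718; S(3,+0) = 1.1400; S(3,+1) = 1.6838; S(3,+2) = 2.4869; S(3,+3) = 3.6731
Terminal payoffs V(N, j) = max(S_T - K, 0):
  V(3,-3) = 0.000000; V(3,-2) = 0.000000; V(3,-1) = 0.000000; V(3,+0) = 0.000000; V(3,+1) = 0.523758; V(3,+2) = 1.326878; V(3,+3) = 2.513072
Backward induction: V(k, j) = exp(-r*dt) * [p_u * V(k+1, j+1) + p_m * V(k+1, j) + p_d * V(k+1, j-1)]
  V(2,-2) = exp(-r*dt) * [p_u*0.000000 + p_m*0.000000 + p_d*0.000000] = 0.000000
  V(2,-1) = exp(-r*dt) * [p_u*0.000000 + p_m*0.000000 + p_d*0.000000] = 0.000000
  V(2,+0) = exp(-r*dt) * [p_u*0.523758 + p_m*0.000000 + p_d*0.000000] = 0.067738
  V(2,+1) = exp(-r*dt) * [p_u*1.326878 + p_m*0.523758 + p_d*0.000000] = 0.519269
  V(2,+2) = exp(-r*dt) * [p_u*2.513072 + p_m*1.326878 + p_d*0.523758] = 1.311873
  V(1,-1) = exp(-r*dt) * [p_u*0.067738 + p_m*0.000000 + p_d*0.000000] = 0.008761
  V(1,+0) = exp(-r*dt) * [p_u*0.519269 + p_m*0.067738 + p_d*0.000000] = 0.112122
  V(1,+1) = exp(-r*dt) * [p_u*1.311873 + p_m*0.519269 + p_d*0.067738] = 0.528070
  V(0,+0) = exp(-r*dt) * [p_u*0.528070 + p_m*0.112122 + p_d*0.008761] = 0.144495


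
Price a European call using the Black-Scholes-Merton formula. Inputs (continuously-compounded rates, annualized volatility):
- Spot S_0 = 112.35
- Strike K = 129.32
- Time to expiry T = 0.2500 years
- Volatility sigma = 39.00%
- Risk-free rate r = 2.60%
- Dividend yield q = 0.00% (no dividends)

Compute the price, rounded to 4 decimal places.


d1 = (ln(S/K) + (r - q + 0.5*sigma^2) * T) / (sigma * sqrt(T)) = -0.59055618
d2 = d1 - sigma * sqrt(T) = -0.78555618
exp(-rT) = 0.99352108; exp(-qT) = 1.00000000
C = S_0 * exp(-qT) * N(d1) - K * exp(-rT) * N(d2)
N(d1) = 0.27740892; N(d2) = 0.21606377
C = 112.3500 * 1.00000000 * 0.27740892 - 129.3200 * 0.99352108 * 0.21606377 = 3.4066

Answer: Price = 3.4066


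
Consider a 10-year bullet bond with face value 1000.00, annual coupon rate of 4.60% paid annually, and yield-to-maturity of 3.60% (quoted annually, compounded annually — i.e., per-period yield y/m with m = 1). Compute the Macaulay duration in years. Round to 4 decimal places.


Coupon per period c = face * coupon_rate / m = 46.000000
Periods per year m = 1; per-period yield y/m = 0.036000
Number of cashflows N = 10
Cashflows (t years, CF_t, discount factor 1/(1+y/m)^(m*t), PV):
  t = 1.0000: CF_t = 46.000000, DF = 0.965251, PV = 44.401544
  t = 2.0000: CF_t = 46.000000, DF = 0.931709, PV = 42.858634
  t = 3.0000: CF_t = 46.000000, DF = 0.899333, PV = 41.369337
  t = 4.0000: CF_t = 46.000000, DF = 0.868082, PV = 39.931793
  t = 5.0000: CF_t = 46.000000, DF = 0.837917, PV = 38.544202
  t = 6.0000: CF_t = 46.000000, DF = 0.808801, PV = 37.204828
  t = 7.0000: CF_t = 46.000000, DF = 0.780696, PV = 35.911996
  t = 8.0000: CF_t = 46.000000, DF = 0.753567, PV = 34.664089
  t = 9.0000: CF_t = 46.000000, DF = 0.727381, PV = 33.459545
  t = 10.0000: CF_t = 1046.000000, DF = 0.702106, PV = 734.402473
Price P = sum_t PV_t = 1082.748440
Macaulay numerator sum_t t * PV_t:
  t * PV_t at t = 1.0000: 44.401544
  t * PV_t at t = 2.0000: 85.717267
  t * PV_t at t = 3.0000: 124.108012
  t * PV_t at t = 4.0000: 159.727172
  t * PV_t at t = 5.0000: 192.721008
  t * PV_t at t = 6.0000: 223.228967
  t * PV_t at t = 7.0000: 251.383972
  t * PV_t at t = 8.0000: 277.312710
  t * PV_t at t = 9.0000: 301.135906
  t * PV_t at t = 10.0000: 7344.024727
Macaulay duration D = (sum_t t * PV_t) / P = 9003.761286 / 1082.748440 = 8.315654

Answer: Macaulay duration = 8.3157 years


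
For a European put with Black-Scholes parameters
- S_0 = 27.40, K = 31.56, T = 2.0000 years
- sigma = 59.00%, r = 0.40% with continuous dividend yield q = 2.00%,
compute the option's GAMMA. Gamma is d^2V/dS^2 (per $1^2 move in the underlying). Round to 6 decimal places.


Answer: Gamma = 0.016402

Derivation:
d1 = 0.2094384578; d2 = -0.6249475440
phi(d1) = 0.3902878376; exp(-qT) = 0.9607894392; exp(-rT) = 0.9920319148
Gamma = exp(-qT) * phi(d1) / (S * sigma * sqrt(T)) = 0.9607894392 * 0.3902878376 / (27.4000 * 0.5900 * 1.4142135624) = 0.016402


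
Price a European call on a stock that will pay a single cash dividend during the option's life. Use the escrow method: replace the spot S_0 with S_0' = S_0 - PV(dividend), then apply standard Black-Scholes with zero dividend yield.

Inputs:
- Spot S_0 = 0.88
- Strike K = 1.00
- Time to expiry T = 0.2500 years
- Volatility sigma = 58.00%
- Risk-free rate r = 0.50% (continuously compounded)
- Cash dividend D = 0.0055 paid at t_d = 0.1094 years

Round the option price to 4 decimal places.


PV(D) = D * exp(-r * t_d) = 0.0055 * 0.99945315 = 0.00549699
S_0' = S_0 - PV(D) = 0.8800 - 0.00549699 = 0.87450301
d1 = (ln(S_0'/K) + (r + sigma^2/2)*T) / (sigma*sqrt(T)) = -0.31310188
d2 = d1 - sigma*sqrt(T) = -0.60310188
exp(-rT) = 0.99875078
N(d1) = 0.37710163; N(d2) = 0.27322046
C = S_0' * N(d1) - K * exp(-rT) * N(d2) = 0.87450301 * 0.37710163 - 1.0000 * 0.99875078 * 0.27322046 = 0.0569

Answer: Price = 0.0569
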